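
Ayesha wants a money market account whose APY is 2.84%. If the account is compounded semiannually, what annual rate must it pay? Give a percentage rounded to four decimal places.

2.8201%

(1 + r/2)^2 − 1 = 0.0284, so 1 + r/2 = 1.0284^(1/2).
r/2 = 0.014101, so r = 0.028201 = 2.8201%.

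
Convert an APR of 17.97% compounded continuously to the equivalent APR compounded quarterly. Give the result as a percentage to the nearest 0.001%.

18.380%

EAR under continuous compounding: e^0.1797 − 1 = 0.196858.
Solve (1 + r/4)^4 = 1.196858: r/4 = 1.196858^(1/4) − 1 = 0.045949, so r = 0.183798 = 18.380%.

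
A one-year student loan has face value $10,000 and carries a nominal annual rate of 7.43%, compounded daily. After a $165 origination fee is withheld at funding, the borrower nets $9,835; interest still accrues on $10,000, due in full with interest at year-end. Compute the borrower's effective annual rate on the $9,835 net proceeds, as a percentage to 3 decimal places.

9.519%

Amount owed after one year: 10,000 × (1 + 0.0743/365)^365 = 10,000 × 1.077122 = $10,771.22.
Effective rate on net proceeds: 10,771.22 / 9,835 − 1 = 0.095192 = 9.519%.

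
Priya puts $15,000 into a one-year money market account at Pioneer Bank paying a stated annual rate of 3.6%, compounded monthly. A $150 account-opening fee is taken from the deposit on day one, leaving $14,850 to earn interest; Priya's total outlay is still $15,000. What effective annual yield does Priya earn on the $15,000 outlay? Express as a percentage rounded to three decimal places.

2.623%

Value after one year: 14,850 × (1 + 0.036/12)^12 = 14,850 × 1.036600 = $15,393.51.
Effective yield on the $15,000 outlay: 15,393.51 / 15,000 − 1 = 0.026234 = 2.623%.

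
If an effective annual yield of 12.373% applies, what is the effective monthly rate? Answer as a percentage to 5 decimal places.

0.97685%

The per-month rate i satisfies (1 + i)^12 = 1 + 0.12373.
i = 1.12373^(1/12) − 1 = 0.0097685 = 0.97685%.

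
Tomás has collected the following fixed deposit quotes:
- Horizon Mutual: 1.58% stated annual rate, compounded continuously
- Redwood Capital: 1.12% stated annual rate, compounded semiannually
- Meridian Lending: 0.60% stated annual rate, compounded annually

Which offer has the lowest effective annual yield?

Meridian Lending

Horizon Mutual: e^0.0158 − 1 = 1.593%
Redwood Capital: (1 + 0.0112/2)^2 − 1 = 1.123%
Meridian Lending: compounded annually, EAR = 0.600%
The lowest effective annual rate is Meridian Lending at 0.600%.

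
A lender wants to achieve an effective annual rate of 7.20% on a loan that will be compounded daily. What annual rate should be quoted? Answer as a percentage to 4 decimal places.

6.9533%

(1 + r/365)^365 − 1 = 0.0720, so 1 + r/365 = 1.0720^(1/365).
r/365 = 0.000191, so r = 0.069533 = 6.9533%.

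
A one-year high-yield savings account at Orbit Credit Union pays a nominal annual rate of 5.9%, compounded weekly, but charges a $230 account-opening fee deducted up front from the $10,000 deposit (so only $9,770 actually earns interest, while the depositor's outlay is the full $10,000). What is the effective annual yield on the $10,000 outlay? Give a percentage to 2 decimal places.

Value after one year: 9,770 × (1 + 0.059/52)^52 = 9,770 × 1.060740 = $10,363.43.
Effective yield on the $10,000 outlay: 10,363.43 / 10,000 − 1 = 0.036343 = 3.63%.

3.63%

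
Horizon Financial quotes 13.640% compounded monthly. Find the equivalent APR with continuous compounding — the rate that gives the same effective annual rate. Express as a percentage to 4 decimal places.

13.5631%

EAR = (1 + 0.13640/12)^12 − 1 = 0.145259.
Equivalent continuous rate: r = ln(1 + 0.145259) = 0.135631 = 13.5631%.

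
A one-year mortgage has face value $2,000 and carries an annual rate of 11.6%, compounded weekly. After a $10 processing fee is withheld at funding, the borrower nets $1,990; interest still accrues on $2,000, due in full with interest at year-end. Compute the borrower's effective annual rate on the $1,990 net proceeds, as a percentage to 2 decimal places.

Amount owed after one year: 2,000 × (1 + 0.116/52)^52 = 2,000 × 1.122851 = $2,245.70.
Effective rate on net proceeds: 2,245.70 / 1,990 − 1 = 0.128493 = 12.85%.

12.85%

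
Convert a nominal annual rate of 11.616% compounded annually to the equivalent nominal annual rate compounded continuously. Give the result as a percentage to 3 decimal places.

Compounded annually, EAR = nominal = 0.116160.
Equivalent continuous rate: r = ln(1 + 0.116160) = 0.109894 = 10.989%.

10.989%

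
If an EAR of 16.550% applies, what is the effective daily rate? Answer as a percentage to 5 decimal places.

0.04197%

The per-day rate i satisfies (1 + i)^365 = 1 + 0.16550.
i = 1.16550^(1/365) − 1 = 0.0004197 = 0.04197%.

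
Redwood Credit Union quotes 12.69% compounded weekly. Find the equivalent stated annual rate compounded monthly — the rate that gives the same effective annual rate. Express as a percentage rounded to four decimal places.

EAR = (1 + 0.1269/52)^52 − 1 = 0.135128.
Solve (1 + r/12)^12 = 1.135128: r/12 = 1.135128^(1/12) − 1 = 0.010618, so r = 0.127417 = 12.7417%.

12.7417%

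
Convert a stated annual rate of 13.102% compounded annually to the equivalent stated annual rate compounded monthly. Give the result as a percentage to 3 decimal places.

12.375%

Compounded annually, EAR = nominal = 0.131020.
Solve (1 + r/12)^12 = 1.131020: r/12 = 1.131020^(1/12) − 1 = 0.010313, so r = 0.123754 = 12.375%.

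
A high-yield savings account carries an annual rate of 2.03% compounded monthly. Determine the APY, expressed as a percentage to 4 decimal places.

2.0490%

EAR = (1 + 0.0203/12)^12 − 1.
= (1 + 0.001692)^12 − 1 = 1.020490 − 1 = 2.0490%.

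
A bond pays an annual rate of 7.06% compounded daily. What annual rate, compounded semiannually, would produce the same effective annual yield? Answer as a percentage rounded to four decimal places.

7.1854%

EAR = (1 + 0.0706/365)^365 − 1 = 0.073145.
Solve (1 + r/2)^2 = 1.073145: r/2 = 1.073145^(1/2) − 1 = 0.035927, so r = 0.071854 = 7.1854%.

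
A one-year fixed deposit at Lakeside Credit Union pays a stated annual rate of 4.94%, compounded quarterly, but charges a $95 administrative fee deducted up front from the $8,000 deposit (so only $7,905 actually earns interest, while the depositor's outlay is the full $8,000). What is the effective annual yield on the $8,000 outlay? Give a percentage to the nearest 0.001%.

Value after one year: 7,905 × (1 + 0.0494/4)^4 = 7,905 × 1.050323 = $8,302.80.
Effective yield on the $8,000 outlay: 8,302.80 / 8,000 − 1 = 0.037850 = 3.785%.

3.785%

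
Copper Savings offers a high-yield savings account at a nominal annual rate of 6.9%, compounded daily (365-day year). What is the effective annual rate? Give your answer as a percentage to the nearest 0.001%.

7.143%

EAR = (1 + 0.069/365)^365 − 1.
= (1 + 0.000189)^365 − 1 = 1.071429 − 1 = 7.143%.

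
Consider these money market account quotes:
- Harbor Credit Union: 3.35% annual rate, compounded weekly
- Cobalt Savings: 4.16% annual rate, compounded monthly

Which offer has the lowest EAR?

Harbor Credit Union

Harbor Credit Union: (1 + 0.0335/52)^52 − 1 = 3.406%
Cobalt Savings: (1 + 0.0416/12)^12 − 1 = 4.240%
The lowest effective annual rate is Harbor Credit Union at 3.406%.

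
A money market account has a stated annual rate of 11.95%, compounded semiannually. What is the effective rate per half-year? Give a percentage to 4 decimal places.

With a nominal annual rate compounded semiannually, the periodic rate is the nominal rate divided by 2.
i = 0.1195 / 2 = 0.0597500 = 5.9750%.

5.9750%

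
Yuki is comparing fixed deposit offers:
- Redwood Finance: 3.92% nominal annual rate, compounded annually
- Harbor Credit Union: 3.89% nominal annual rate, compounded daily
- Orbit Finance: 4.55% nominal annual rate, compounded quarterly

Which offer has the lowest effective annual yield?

Redwood Finance

Redwood Finance: compounded annually, EAR = 3.920%
Harbor Credit Union: (1 + 0.0389/365)^365 − 1 = 3.966%
Orbit Finance: (1 + 0.0455/4)^4 − 1 = 4.628%
The lowest effective annual rate is Redwood Finance at 3.920%.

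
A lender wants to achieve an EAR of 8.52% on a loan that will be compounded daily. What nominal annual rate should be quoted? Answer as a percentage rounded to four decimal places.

(1 + r/365)^365 − 1 = 0.0852, so 1 + r/365 = 1.0852^(1/365).
r/365 = 0.000224, so r = 0.081773 = 8.1773%.

8.1773%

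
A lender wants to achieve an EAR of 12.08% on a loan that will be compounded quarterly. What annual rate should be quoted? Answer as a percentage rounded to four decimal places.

11.5684%

(1 + r/4)^4 − 1 = 0.1208, so 1 + r/4 = 1.1208^(1/4).
r/4 = 0.028921, so r = 0.115684 = 11.5684%.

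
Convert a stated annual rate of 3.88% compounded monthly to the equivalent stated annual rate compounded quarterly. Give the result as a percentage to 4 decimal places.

EAR = (1 + 0.0388/12)^12 − 1 = 0.039497.
Solve (1 + r/4)^4 = 1.039497: r/4 = 1.039497^(1/4) − 1 = 0.009731, so r = 0.038926 = 3.8926%.

3.8926%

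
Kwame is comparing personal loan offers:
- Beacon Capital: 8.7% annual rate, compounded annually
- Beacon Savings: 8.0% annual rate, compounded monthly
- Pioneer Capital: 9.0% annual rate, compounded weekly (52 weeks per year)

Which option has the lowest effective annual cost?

Beacon Capital: compounded annually, EAR = 8.700%
Beacon Savings: (1 + 0.080/12)^12 − 1 = 8.300%
Pioneer Capital: (1 + 0.090/52)^52 − 1 = 9.409%
The lowest effective annual rate is Beacon Savings at 8.300%.

Beacon Savings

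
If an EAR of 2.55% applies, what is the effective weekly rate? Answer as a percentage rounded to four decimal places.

The per-week rate i satisfies (1 + i)^52 = 1 + 0.0255.
i = 1.0255^(1/52) − 1 = 0.0004844 = 0.0484%.

0.0484%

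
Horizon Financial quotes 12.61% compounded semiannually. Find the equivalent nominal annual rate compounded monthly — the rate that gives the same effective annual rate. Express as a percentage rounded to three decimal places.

EAR = (1 + 0.1261/2)^2 − 1 = 0.130075.
Solve (1 + r/12)^12 = 1.130075: r/12 = 1.130075^(1/12) − 1 = 0.010242, so r = 0.122909 = 12.291%.

12.291%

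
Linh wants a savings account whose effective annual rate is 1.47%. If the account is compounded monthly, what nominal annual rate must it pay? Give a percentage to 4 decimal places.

1.4602%

(1 + r/12)^12 − 1 = 0.0147, so 1 + r/12 = 1.0147^(1/12).
r/12 = 0.001217, so r = 0.014602 = 1.4602%.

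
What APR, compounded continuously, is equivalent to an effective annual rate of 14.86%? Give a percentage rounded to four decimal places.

Continuous: nominal r satisfies e^r − 1 = 0.1486.
r = ln(1 + 0.1486) = ln(1.1486) = 0.138544 = 13.8544%.

13.8544%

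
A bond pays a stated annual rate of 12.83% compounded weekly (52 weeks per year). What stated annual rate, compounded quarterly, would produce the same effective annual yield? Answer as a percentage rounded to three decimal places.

13.022%

EAR = (1 + 0.1283/52)^52 − 1 = 0.136714.
Solve (1 + r/4)^4 = 1.136714: r/4 = 1.136714^(1/4) − 1 = 0.032554, so r = 0.130217 = 13.022%.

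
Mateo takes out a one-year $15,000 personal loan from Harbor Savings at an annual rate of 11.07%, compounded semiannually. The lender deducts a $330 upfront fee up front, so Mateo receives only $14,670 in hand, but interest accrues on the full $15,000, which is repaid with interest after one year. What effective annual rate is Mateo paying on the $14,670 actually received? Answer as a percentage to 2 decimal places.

Amount owed after one year: 15,000 × (1 + 0.1107/2)^2 = 15,000 × 1.113764 = $16,706.45.
Effective rate on net proceeds: 16,706.45 / 14,670 − 1 = 0.138818 = 13.88%.

13.88%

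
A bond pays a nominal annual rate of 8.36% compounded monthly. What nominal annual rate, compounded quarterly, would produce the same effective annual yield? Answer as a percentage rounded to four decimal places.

EAR = (1 + 0.0836/12)^12 − 1 = 0.086879.
Solve (1 + r/4)^4 = 1.086879: r/4 = 1.086879^(1/4) − 1 = 0.021046, so r = 0.084184 = 8.4184%.

8.4184%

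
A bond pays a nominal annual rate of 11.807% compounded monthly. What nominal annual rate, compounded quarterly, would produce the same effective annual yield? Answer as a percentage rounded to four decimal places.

EAR = (1 + 0.11807/12)^12 − 1 = 0.124674.
Solve (1 + r/4)^4 = 1.124674: r/4 = 1.124674^(1/4) − 1 = 0.029809, so r = 0.119236 = 11.9236%.

11.9236%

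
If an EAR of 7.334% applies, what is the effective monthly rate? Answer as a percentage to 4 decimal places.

0.5915%

The per-month rate i satisfies (1 + i)^12 = 1 + 0.07334.
i = 1.07334^(1/12) − 1 = 0.0059154 = 0.5915%.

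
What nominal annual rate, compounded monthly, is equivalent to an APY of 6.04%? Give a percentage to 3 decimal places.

5.879%

(1 + r/12)^12 − 1 = 0.0604, so 1 + r/12 = 1.0604^(1/12).
r/12 = 0.004899, so r = 0.058790 = 5.879%.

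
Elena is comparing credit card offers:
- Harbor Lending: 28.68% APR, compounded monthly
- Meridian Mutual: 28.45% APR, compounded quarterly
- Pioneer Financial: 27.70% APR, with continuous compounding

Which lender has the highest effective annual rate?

Harbor Lending

Harbor Lending: (1 + 0.2868/12)^12 − 1 = 32.767%
Meridian Mutual: (1 + 0.2845/4)^4 − 1 = 31.632%
Pioneer Financial: e^0.2770 − 1 = 31.917%
The highest effective annual rate is Harbor Lending at 32.767%.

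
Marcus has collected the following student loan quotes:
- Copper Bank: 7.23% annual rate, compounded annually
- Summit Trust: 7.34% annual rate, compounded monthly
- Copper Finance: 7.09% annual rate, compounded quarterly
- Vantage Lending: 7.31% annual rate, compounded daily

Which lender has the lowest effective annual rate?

Copper Bank: compounded annually, EAR = 7.230%
Summit Trust: (1 + 0.0734/12)^12 − 1 = 7.592%
Copper Finance: (1 + 0.0709/4)^4 − 1 = 7.281%
Vantage Lending: (1 + 0.0731/365)^365 − 1 = 7.583%
The lowest effective annual rate is Copper Bank at 7.230%.

Copper Bank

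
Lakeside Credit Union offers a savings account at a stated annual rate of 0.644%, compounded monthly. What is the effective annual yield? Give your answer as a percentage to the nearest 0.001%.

0.646%

EAR = (1 + 0.00644/12)^12 − 1.
= 1.006459 − 1 = 0.646%.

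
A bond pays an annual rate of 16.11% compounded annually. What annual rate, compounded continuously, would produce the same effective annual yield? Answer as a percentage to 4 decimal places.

Compounded annually, EAR = nominal = 0.161100.
Equivalent continuous rate: r = ln(1 + 0.161100) = 0.149368 = 14.9368%.

14.9368%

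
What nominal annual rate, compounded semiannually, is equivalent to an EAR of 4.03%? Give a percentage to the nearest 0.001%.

(1 + r/2)^2 − 1 = 0.0403, so 1 + r/2 = 1.0403^(1/2).
r/2 = 0.019951, so r = 0.039902 = 3.990%.

3.990%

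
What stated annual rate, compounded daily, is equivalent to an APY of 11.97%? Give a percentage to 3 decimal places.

(1 + r/365)^365 − 1 = 0.1197, so 1 + r/365 = 1.1197^(1/365).
r/365 = 0.000310, so r = 0.113078 = 11.308%.

11.308%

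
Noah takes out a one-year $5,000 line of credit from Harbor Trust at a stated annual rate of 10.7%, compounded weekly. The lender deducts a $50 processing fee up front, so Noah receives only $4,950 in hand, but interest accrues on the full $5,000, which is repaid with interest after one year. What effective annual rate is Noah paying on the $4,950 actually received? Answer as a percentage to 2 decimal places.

Amount owed after one year: 5,000 × (1 + 0.107/52)^52 = 5,000 × 1.112812 = $5,564.06.
Effective rate on net proceeds: 5,564.06 / 4,950 − 1 = 0.124052 = 12.41%.

12.41%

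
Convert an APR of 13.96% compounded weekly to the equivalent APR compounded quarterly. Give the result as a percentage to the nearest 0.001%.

14.187%

EAR = (1 + 0.1396/52)^52 − 1 = 0.149599.
Solve (1 + r/4)^4 = 1.149599: r/4 = 1.149599^(1/4) − 1 = 0.035468, so r = 0.141871 = 14.187%.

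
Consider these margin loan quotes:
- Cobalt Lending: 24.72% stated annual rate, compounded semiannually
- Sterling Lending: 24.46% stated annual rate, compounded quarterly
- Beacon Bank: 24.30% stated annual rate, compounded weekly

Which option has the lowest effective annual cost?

Cobalt Lending

Cobalt Lending: (1 + 0.2472/2)^2 − 1 = 26.248%
Sterling Lending: (1 + 0.2446/4)^4 − 1 = 26.796%
Beacon Bank: (1 + 0.2430/52)^52 − 1 = 27.435%
The lowest effective annual rate is Cobalt Lending at 26.248%.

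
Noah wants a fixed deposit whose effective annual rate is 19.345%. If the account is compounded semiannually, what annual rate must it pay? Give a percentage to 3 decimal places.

18.490%

(1 + r/2)^2 − 1 = 0.19345, so 1 + r/2 = 1.19345^(1/2).
r/2 = 0.092451, so r = 0.184903 = 18.490%.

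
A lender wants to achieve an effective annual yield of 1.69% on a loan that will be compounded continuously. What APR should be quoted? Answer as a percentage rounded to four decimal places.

Continuous: nominal r satisfies e^r − 1 = 0.0169.
r = ln(1 + 0.0169) = ln(1.0169) = 0.016759 = 1.6759%.

1.6759%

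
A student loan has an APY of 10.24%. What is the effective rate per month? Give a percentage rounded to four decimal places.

The per-month rate i satisfies (1 + i)^12 = 1 + 0.1024.
i = 1.1024^(1/12) − 1 = 0.0081572 = 0.8157%.

0.8157%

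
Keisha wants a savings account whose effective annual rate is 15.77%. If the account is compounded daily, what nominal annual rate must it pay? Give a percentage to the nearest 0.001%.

14.646%

(1 + r/365)^365 − 1 = 0.1577, so 1 + r/365 = 1.1577^(1/365).
r/365 = 0.000401, so r = 0.146465 = 14.646%.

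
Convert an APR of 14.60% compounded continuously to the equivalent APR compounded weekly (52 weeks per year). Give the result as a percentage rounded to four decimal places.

14.6205%

EAR under continuous compounding: e^0.1460 − 1 = 0.157196.
Solve (1 + r/52)^52 = 1.157196: r/52 = 1.157196^(1/52) − 1 = 0.002812, so r = 0.146205 = 14.6205%.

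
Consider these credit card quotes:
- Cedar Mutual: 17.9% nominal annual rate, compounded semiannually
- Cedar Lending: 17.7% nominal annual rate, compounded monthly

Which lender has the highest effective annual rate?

Cedar Mutual: (1 + 0.179/2)^2 − 1 = 18.701%
Cedar Lending: (1 + 0.177/12)^12 − 1 = 19.209%
The highest effective annual rate is Cedar Lending at 19.209%.

Cedar Lending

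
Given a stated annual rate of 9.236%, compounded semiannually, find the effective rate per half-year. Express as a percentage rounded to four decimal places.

With a nominal annual rate compounded semiannually, the periodic rate is the nominal rate divided by 2.
i = 0.09236 / 2 = 0.0461800 = 4.6180%.

4.6180%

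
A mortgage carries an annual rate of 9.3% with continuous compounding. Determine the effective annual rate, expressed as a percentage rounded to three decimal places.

With continuous compounding, EAR = e^0.093 − 1.
e^0.093 = 1.097462, so EAR = 0.097462 = 9.746%.

9.746%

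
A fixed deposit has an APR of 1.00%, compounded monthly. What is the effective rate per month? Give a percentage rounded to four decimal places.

With a nominal annual rate compounded monthly, the periodic rate is the nominal rate divided by 12.
i = 0.0100 / 12 = 0.0008333 = 0.0833%.

0.0833%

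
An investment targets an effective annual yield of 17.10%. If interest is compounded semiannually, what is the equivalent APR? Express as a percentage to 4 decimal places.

16.4255%

(1 + r/2)^2 − 1 = 0.1710, so 1 + r/2 = 1.1710^(1/2).
r/2 = 0.082128, so r = 0.164255 = 16.4255%.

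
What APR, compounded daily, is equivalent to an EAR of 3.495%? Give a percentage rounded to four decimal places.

3.4355%

(1 + r/365)^365 − 1 = 0.03495, so 1 + r/365 = 1.03495^(1/365).
r/365 = 0.000094, so r = 0.034355 = 3.4355%.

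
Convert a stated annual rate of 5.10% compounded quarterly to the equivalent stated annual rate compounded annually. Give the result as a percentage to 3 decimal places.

5.198%

EAR = (1 + 0.0510/4)^4 − 1 = 0.051984.
Compounded annually, the equivalent nominal rate is the EAR itself: 5.198%.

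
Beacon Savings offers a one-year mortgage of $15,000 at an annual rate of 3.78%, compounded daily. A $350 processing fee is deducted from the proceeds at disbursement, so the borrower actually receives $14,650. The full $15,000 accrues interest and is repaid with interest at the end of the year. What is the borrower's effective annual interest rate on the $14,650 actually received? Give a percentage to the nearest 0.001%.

Amount owed after one year: 15,000 × (1 + 0.0378/365)^365 = 15,000 × 1.038521 = $15,577.82.
Effective rate on net proceeds: 15,577.82 / 14,650 − 1 = 0.063333 = 6.333%.

6.333%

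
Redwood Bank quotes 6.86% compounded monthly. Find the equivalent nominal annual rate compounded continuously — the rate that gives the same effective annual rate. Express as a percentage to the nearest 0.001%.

6.840%

EAR = (1 + 0.0686/12)^12 − 1 = 0.070799.
Equivalent continuous rate: r = ln(1 + 0.070799) = 0.068405 = 6.840%.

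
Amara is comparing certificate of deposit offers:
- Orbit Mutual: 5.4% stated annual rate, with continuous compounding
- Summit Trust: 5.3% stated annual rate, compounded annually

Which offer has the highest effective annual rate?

Orbit Mutual: e^0.054 − 1 = 5.548%
Summit Trust: compounded annually, EAR = 5.300%
The highest effective annual rate is Orbit Mutual at 5.548%.

Orbit Mutual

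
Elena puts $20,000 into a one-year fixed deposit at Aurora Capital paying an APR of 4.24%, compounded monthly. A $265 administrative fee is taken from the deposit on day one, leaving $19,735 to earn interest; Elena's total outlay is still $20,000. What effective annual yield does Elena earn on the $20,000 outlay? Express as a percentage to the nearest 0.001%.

2.941%

Value after one year: 19,735 × (1 + 0.0424/12)^12 = 19,735 × 1.043234 = $20,588.22.
Effective yield on the $20,000 outlay: 20,588.22 / 20,000 − 1 = 0.029411 = 2.941%.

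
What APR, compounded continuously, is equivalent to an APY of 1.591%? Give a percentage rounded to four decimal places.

Continuous: nominal r satisfies e^r − 1 = 0.01591.
r = ln(1 + 0.01591) = ln(1.01591) = 0.015785 = 1.5785%.

1.5785%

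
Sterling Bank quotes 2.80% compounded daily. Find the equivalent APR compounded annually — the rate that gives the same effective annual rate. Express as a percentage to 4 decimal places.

EAR = (1 + 0.0280/365)^365 − 1 = 0.028395.
Compounded annually, the equivalent nominal rate is the EAR itself: 2.8395%.

2.8395%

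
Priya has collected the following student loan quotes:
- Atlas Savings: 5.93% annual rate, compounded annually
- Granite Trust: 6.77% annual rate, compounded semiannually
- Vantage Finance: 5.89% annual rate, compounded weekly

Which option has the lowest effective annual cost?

Atlas Savings: compounded annually, EAR = 5.930%
Granite Trust: (1 + 0.0677/2)^2 − 1 = 6.885%
Vantage Finance: (1 + 0.0589/52)^52 − 1 = 6.063%
The lowest effective annual rate is Atlas Savings at 5.930%.

Atlas Savings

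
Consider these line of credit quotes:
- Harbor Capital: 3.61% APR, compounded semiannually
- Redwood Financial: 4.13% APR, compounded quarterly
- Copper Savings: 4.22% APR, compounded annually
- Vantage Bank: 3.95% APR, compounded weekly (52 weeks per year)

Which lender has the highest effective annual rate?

Harbor Capital: (1 + 0.0361/2)^2 − 1 = 3.643%
Redwood Financial: (1 + 0.0413/4)^4 − 1 = 4.194%
Copper Savings: compounded annually, EAR = 4.220%
Vantage Bank: (1 + 0.0395/52)^52 − 1 = 4.027%
The highest effective annual rate is Copper Savings at 4.220%.

Copper Savings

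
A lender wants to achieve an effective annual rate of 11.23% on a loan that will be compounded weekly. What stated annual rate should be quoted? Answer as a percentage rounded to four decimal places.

(1 + r/52)^52 − 1 = 0.1123, so 1 + r/52 = 1.1123^(1/52).
r/52 = 0.002049, so r = 0.106539 = 10.6539%.

10.6539%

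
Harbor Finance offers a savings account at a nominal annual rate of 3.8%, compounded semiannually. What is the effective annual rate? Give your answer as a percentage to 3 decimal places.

3.836%

EAR = (1 + 0.038/2)^2 − 1.
= 1.038361 − 1 = 3.836%.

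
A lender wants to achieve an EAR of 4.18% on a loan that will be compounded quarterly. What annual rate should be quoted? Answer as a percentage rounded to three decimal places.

(1 + r/4)^4 − 1 = 0.0418, so 1 + r/4 = 1.0418^(1/4).
r/4 = 0.010290, so r = 0.041160 = 4.116%.

4.116%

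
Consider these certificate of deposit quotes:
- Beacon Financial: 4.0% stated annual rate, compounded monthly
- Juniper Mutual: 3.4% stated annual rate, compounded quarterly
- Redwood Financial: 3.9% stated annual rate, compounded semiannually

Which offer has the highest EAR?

Beacon Financial

Beacon Financial: (1 + 0.040/12)^12 − 1 = 4.074%
Juniper Mutual: (1 + 0.034/4)^4 − 1 = 3.444%
Redwood Financial: (1 + 0.039/2)^2 − 1 = 3.938%
The highest effective annual rate is Beacon Financial at 4.074%.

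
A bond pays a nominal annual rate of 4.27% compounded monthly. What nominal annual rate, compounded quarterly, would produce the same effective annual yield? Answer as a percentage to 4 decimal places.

4.2852%

EAR = (1 + 0.0427/12)^12 − 1 = 0.043546.
Solve (1 + r/4)^4 = 1.043546: r/4 = 1.043546^(1/4) − 1 = 0.010713, so r = 0.042852 = 4.2852%.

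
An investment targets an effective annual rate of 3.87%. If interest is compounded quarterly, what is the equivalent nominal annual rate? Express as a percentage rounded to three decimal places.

3.815%

(1 + r/4)^4 − 1 = 0.0387, so 1 + r/4 = 1.0387^(1/4).
r/4 = 0.009538, so r = 0.038151 = 3.815%.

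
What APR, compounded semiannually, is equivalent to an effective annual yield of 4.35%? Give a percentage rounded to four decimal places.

(1 + r/2)^2 − 1 = 0.0435, so 1 + r/2 = 1.0435^(1/2).
r/2 = 0.021518, so r = 0.043037 = 4.3037%.

4.3037%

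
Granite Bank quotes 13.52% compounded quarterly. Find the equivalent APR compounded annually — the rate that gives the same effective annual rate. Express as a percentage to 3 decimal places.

EAR = (1 + 0.1352/4)^4 − 1 = 0.142210.
Compounded annually, the equivalent nominal rate is the EAR itself: 14.221%.

14.221%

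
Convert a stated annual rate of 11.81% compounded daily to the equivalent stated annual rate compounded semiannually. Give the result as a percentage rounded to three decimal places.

EAR = (1 + 0.1181/365)^365 − 1 = 0.125335.
Solve (1 + r/2)^2 = 1.125335: r/2 = 1.125335^(1/2) − 1 = 0.060818, so r = 0.121636 = 12.164%.

12.164%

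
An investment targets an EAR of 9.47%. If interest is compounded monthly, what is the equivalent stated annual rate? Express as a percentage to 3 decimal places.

9.082%

(1 + r/12)^12 − 1 = 0.0947, so 1 + r/12 = 1.0947^(1/12).
r/12 = 0.007569, so r = 0.090822 = 9.082%.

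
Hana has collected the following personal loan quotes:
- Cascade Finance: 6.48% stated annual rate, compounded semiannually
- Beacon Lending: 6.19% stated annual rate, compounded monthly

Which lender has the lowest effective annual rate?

Cascade Finance: (1 + 0.0648/2)^2 − 1 = 6.585%
Beacon Lending: (1 + 0.0619/12)^12 − 1 = 6.369%
The lowest effective annual rate is Beacon Lending at 6.369%.

Beacon Lending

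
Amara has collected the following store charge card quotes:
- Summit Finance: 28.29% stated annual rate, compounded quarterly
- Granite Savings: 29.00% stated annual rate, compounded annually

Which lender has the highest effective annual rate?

Summit Finance

Summit Finance: (1 + 0.2829/4)^4 − 1 = 31.435%
Granite Savings: compounded annually, EAR = 29.000%
The highest effective annual rate is Summit Finance at 31.435%.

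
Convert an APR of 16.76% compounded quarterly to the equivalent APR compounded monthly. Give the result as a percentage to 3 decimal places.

EAR = (1 + 0.1676/4)^4 − 1 = 0.178431.
Solve (1 + r/12)^12 = 1.178431: r/12 = 1.178431^(1/12) − 1 = 0.013776, so r = 0.165312 = 16.531%.

16.531%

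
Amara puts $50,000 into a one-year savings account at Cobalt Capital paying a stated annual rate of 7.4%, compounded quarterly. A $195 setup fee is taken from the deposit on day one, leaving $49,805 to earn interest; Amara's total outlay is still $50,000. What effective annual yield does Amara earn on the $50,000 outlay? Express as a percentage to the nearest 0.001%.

7.188%

Value after one year: 49,805 × (1 + 0.074/4)^4 = 49,805 × 1.076079 = $53,594.11.
Effective yield on the $50,000 outlay: 53,594.11 / 50,000 − 1 = 0.071882 = 7.188%.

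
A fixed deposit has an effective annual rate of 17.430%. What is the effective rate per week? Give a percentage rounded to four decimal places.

The per-week rate i satisfies (1 + i)^52 = 1 + 0.17430.
i = 1.17430^(1/52) − 1 = 0.0030946 = 0.3095%.

0.3095%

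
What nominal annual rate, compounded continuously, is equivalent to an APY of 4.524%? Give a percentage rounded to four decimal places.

Continuous: nominal r satisfies e^r − 1 = 0.04524.
r = ln(1 + 0.04524) = ln(1.04524) = 0.044247 = 4.4247%.

4.4247%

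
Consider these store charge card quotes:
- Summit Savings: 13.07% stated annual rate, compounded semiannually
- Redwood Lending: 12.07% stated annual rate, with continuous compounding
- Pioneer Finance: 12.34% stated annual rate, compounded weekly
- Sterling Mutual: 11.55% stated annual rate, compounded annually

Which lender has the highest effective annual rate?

Summit Savings: (1 + 0.1307/2)^2 − 1 = 13.497%
Redwood Lending: e^0.1207 − 1 = 12.829%
Pioneer Finance: (1 + 0.1234/52)^52 − 1 = 13.117%
Sterling Mutual: compounded annually, EAR = 11.550%
The highest effective annual rate is Summit Savings at 13.497%.

Summit Savings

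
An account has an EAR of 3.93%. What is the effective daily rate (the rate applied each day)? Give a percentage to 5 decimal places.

0.01056%

The per-day rate i satisfies (1 + i)^365 = 1 + 0.0393.
i = 1.0393^(1/365) − 1 = 0.0001056 = 0.01056%.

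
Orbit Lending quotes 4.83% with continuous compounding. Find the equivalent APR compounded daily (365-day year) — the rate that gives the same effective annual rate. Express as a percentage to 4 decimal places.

4.8303%

EAR under continuous compounding: e^0.0483 − 1 = 0.049485.
Solve (1 + r/365)^365 = 1.049485: r/365 = 1.049485^(1/365) − 1 = 0.000132, so r = 0.048303 = 4.8303%.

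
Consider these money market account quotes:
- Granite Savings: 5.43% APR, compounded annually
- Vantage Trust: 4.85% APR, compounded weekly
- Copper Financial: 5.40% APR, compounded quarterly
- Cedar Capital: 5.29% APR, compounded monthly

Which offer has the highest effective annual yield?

Copper Financial

Granite Savings: compounded annually, EAR = 5.430%
Vantage Trust: (1 + 0.0485/52)^52 − 1 = 4.967%
Copper Financial: (1 + 0.0540/4)^4 − 1 = 5.510%
Cedar Capital: (1 + 0.0529/12)^12 − 1 = 5.420%
The highest effective annual rate is Copper Financial at 5.510%.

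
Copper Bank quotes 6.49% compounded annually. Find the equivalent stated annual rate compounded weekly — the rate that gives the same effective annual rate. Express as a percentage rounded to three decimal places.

Compounded annually, EAR = nominal = 0.064900.
Solve (1 + r/52)^52 = 1.064900: r/52 = 1.064900^(1/52) − 1 = 0.001210, so r = 0.062919 = 6.292%.

6.292%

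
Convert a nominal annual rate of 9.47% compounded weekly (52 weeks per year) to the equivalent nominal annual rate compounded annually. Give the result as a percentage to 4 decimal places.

EAR = (1 + 0.0947/52)^52 − 1 = 0.099234.
Compounded annually, the equivalent nominal rate is the EAR itself: 9.9234%.

9.9234%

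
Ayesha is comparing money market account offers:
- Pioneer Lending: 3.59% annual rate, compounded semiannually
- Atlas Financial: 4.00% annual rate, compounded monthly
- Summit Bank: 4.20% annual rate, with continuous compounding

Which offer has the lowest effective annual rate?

Pioneer Lending

Pioneer Lending: (1 + 0.0359/2)^2 − 1 = 3.622%
Atlas Financial: (1 + 0.0400/12)^12 − 1 = 4.074%
Summit Bank: e^0.0420 − 1 = 4.289%
The lowest effective annual rate is Pioneer Lending at 3.622%.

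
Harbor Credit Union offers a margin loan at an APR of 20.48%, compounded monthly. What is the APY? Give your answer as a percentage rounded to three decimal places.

22.516%

EAR = (1 + 0.2048/12)^12 − 1.
= 1.225161 − 1 = 22.516%.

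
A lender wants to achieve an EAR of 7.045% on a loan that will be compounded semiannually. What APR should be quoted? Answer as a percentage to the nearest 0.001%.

6.925%

(1 + r/2)^2 − 1 = 0.07045, so 1 + r/2 = 1.07045^(1/2).
r/2 = 0.034626, so r = 0.069251 = 6.925%.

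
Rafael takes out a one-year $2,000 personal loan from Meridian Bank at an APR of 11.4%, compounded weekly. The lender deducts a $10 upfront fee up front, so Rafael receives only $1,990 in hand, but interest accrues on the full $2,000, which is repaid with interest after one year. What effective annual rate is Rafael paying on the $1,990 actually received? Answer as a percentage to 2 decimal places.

12.62%

Amount owed after one year: 2,000 × (1 + 0.114/52)^52 = 2,000 × 1.120612 = $2,241.22.
Effective rate on net proceeds: 2,241.22 / 1,990 − 1 = 0.126244 = 12.62%.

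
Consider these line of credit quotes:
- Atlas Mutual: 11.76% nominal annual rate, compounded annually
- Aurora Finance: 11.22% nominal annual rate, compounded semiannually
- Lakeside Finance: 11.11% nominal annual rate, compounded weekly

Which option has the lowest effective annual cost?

Atlas Mutual: compounded annually, EAR = 11.760%
Aurora Finance: (1 + 0.1122/2)^2 − 1 = 11.535%
Lakeside Finance: (1 + 0.1111/52)^52 − 1 = 11.737%
The lowest effective annual rate is Aurora Finance at 11.535%.

Aurora Finance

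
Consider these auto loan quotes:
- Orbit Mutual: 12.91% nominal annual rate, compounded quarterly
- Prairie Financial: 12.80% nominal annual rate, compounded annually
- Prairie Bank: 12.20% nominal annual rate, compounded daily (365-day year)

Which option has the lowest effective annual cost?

Orbit Mutual: (1 + 0.1291/4)^4 − 1 = 13.549%
Prairie Financial: compounded annually, EAR = 12.800%
Prairie Bank: (1 + 0.1220/365)^365 − 1 = 12.973%
The lowest effective annual rate is Prairie Financial at 12.800%.

Prairie Financial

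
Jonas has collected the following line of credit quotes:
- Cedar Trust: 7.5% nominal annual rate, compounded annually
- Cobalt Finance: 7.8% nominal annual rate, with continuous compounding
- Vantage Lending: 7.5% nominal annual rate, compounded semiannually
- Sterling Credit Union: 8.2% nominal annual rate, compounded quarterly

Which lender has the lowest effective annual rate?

Cedar Trust

Cedar Trust: compounded annually, EAR = 7.500%
Cobalt Finance: e^0.078 − 1 = 8.112%
Vantage Lending: (1 + 0.075/2)^2 − 1 = 7.641%
Sterling Credit Union: (1 + 0.082/4)^4 − 1 = 8.456%
The lowest effective annual rate is Cedar Trust at 7.500%.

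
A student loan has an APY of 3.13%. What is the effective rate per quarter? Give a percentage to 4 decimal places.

0.7735%

The per-quarter rate i satisfies (1 + i)^4 = 1 + 0.0313.
i = 1.0313^(1/4) − 1 = 0.0077348 = 0.7735%.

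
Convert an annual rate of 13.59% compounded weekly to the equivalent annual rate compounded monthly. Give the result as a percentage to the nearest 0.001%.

EAR = (1 + 0.1359/52)^52 − 1 = 0.145364.
Solve (1 + r/12)^12 = 1.145364: r/12 = 1.145364^(1/12) − 1 = 0.011374, so r = 0.136493 = 13.649%.

13.649%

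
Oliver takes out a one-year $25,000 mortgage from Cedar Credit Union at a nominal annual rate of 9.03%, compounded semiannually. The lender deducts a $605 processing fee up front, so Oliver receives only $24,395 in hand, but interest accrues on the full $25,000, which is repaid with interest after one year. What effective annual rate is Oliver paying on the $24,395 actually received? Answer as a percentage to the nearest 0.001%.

11.943%

Amount owed after one year: 25,000 × (1 + 0.0903/2)^2 = 25,000 × 1.092339 = $27,308.46.
Effective rate on net proceeds: 27,308.46 / 24,395 − 1 = 0.119429 = 11.943%.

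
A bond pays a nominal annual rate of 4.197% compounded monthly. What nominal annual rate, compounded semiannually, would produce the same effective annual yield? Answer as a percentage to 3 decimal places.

EAR = (1 + 0.04197/12)^12 − 1 = 0.042787.
Solve (1 + r/2)^2 = 1.042787: r/2 = 1.042787^(1/2) − 1 = 0.021169, so r = 0.042339 = 4.234%.

4.234%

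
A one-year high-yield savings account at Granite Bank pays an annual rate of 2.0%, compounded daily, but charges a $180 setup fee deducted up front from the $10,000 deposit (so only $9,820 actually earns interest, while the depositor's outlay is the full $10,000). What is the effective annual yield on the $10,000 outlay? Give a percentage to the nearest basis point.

Value after one year: 9,820 × (1 + 0.020/365)^365 = 9,820 × 1.020201 = $10,018.37.
Effective yield on the $10,000 outlay: 10,018.37 / 10,000 − 1 = 0.001837 = 0.18%.

0.18%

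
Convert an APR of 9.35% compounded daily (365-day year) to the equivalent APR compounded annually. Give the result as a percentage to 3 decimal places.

9.800%

EAR = (1 + 0.0935/365)^365 − 1 = 0.097997.
Compounded annually, the equivalent nominal rate is the EAR itself: 9.800%.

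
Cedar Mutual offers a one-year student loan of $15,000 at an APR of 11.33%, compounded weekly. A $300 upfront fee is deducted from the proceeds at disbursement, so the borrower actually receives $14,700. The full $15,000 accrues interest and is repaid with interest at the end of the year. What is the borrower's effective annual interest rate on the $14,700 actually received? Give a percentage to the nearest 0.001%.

Amount owed after one year: 15,000 × (1 + 0.1133/52)^52 = 15,000 × 1.119830 = $16,797.45.
Effective rate on net proceeds: 16,797.45 / 14,700 − 1 = 0.142684 = 14.268%.

14.268%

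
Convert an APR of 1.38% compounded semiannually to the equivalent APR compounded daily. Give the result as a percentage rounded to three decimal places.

1.375%

EAR = (1 + 0.0138/2)^2 − 1 = 0.013848.
Solve (1 + r/365)^365 = 1.013848: r/365 = 1.013848^(1/365) − 1 = 0.000038, so r = 0.013753 = 1.375%.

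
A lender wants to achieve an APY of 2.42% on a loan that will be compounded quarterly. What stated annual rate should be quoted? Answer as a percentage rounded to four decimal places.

2.3983%

(1 + r/4)^4 − 1 = 0.0242, so 1 + r/4 = 1.0242^(1/4).
r/4 = 0.005996, so r = 0.023983 = 2.3983%.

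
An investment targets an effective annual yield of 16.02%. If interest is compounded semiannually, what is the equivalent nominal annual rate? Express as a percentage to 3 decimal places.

(1 + r/2)^2 − 1 = 0.1602, so 1 + r/2 = 1.1602^(1/2).
r/2 = 0.077126, so r = 0.154252 = 15.425%.

15.425%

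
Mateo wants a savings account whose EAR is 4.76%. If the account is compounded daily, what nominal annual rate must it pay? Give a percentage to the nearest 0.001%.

(1 + r/365)^365 − 1 = 0.0476, so 1 + r/365 = 1.0476^(1/365).
r/365 = 0.000127, so r = 0.046505 = 4.650%.

4.650%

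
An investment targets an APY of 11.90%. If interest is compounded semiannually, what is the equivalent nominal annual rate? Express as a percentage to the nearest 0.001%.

(1 + r/2)^2 − 1 = 0.1190, so 1 + r/2 = 1.1190^(1/2).
r/2 = 0.057828, so r = 0.115656 = 11.566%.

11.566%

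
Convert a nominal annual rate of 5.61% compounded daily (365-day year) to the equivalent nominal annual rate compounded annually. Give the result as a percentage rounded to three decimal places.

5.770%

EAR = (1 + 0.0561/365)^365 − 1 = 0.057699.
Compounded annually, the equivalent nominal rate is the EAR itself: 5.770%.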